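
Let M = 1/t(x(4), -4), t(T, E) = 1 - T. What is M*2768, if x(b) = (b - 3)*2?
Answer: -2768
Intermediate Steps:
x(b) = -6 + 2*b (x(b) = (-3 + b)*2 = -6 + 2*b)
M = -1 (M = 1/(1 - (-6 + 2*4)) = 1/(1 - (-6 + 8)) = 1/(1 - 1*2) = 1/(1 - 2) = 1/(-1) = -1)
M*2768 = -1*2768 = -2768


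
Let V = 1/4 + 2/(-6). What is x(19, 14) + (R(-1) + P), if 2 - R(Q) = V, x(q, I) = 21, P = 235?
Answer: 3097/12 ≈ 258.08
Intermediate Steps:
V = -1/12 (V = 1*(1/4) + 2*(-1/6) = 1/4 - 1/3 = -1/12 ≈ -0.083333)
R(Q) = 25/12 (R(Q) = 2 - 1*(-1/12) = 2 + 1/12 = 25/12)
x(19, 14) + (R(-1) + P) = 21 + (25/12 + 235) = 21 + 2845/12 = 3097/12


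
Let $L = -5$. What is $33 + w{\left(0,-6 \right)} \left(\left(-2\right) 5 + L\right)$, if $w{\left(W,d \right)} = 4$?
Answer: $-27$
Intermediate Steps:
$33 + w{\left(0,-6 \right)} \left(\left(-2\right) 5 + L\right) = 33 + 4 \left(\left(-2\right) 5 - 5\right) = 33 + 4 \left(-10 - 5\right) = 33 + 4 \left(-15\right) = 33 - 60 = -27$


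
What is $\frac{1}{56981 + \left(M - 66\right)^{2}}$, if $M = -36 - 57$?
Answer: $\frac{1}{82262} \approx 1.2156 \cdot 10^{-5}$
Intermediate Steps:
$M = -93$
$\frac{1}{56981 + \left(M - 66\right)^{2}} = \frac{1}{56981 + \left(-93 - 66\right)^{2}} = \frac{1}{56981 + \left(-159\right)^{2}} = \frac{1}{56981 + 25281} = \frac{1}{82262}$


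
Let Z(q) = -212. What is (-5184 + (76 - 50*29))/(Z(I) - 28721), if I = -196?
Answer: 6558/28933 ≈ 0.22666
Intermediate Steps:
(-5184 + (76 - 50*29))/(Z(I) - 28721) = (-5184 + (76 - 50*29))/(-212 - 28721) = (-5184 + (76 - 1450))/(-28933) = (-5184 - 1374)*(-1/28933) = -6558*(-1/28933) = 6558/28933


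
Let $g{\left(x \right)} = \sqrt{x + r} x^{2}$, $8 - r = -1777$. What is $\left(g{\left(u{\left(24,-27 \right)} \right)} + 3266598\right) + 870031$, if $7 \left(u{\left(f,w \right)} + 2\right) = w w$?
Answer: $4136629 + \frac{511225 \sqrt{92470}}{343} \approx 4.5899 \cdot 10^{6}$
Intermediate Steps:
$r = 1785$ ($r = 8 - -1777 = 8 + 1777 = 1785$)
$u{\left(f,w \right)} = -2 + \frac{w^{2}}{7}$ ($u{\left(f,w \right)} = -2 + \frac{w w}{7} = -2 + \frac{w^{2}}{7}$)
$g{\left(x \right)} = x^{2} \sqrt{1785 + x}$ ($g{\left(x \right)} = \sqrt{x + 1785} x^{2} = \sqrt{1785 + x} x^{2} = x^{2} \sqrt{1785 + x}$)
$\left(g{\left(u{\left(24,-27 \right)} \right)} + 3266598\right) + 870031 = \left(\left(-2 + \frac{\left(-27\right)^{2}}{7}\right)^{2} \sqrt{1785 - \left(2 - \frac{\left(-27\right)^{2}}{7}\right)} + 3266598\right) + 870031 = \left(\left(-2 + \frac{1}{7} \cdot 729\right)^{2} \sqrt{1785 + \left(-2 + \frac{1}{7} \cdot 729\right)} + 3266598\right) + 870031 = \left(\left(-2 + \frac{729}{7}\right)^{2} \sqrt{1785 + \left(-2 + \frac{729}{7}\right)} + 3266598\right) + 870031 = \left(\left(\frac{715}{7}\right)^{2} \sqrt{1785 + \frac{715}{7}} + 3266598\right) + 870031 = \left(\frac{511225 \sqrt{\frac{13210}{7}}}{49} + 3266598\right) + 870031 = \left(\frac{511225 \frac{\sqrt{92470}}{7}}{49} + 3266598\right) + 870031 = \left(\frac{511225 \sqrt{92470}}{343} + 3266598\right) + 870031 = \left(3266598 + \frac{511225 \sqrt{92470}}{343}\right) + 870031 = 4136629 + \frac{511225 \sqrt{92470}}{343}$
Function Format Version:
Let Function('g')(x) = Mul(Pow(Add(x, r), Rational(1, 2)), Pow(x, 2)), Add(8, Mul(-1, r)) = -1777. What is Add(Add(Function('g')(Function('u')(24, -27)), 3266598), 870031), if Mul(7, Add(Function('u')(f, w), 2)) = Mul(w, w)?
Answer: Add(4136629, Mul(Rational(511225, 343), Pow(92470, Rational(1, 2)))) ≈ 4.5899e+6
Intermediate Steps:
r = 1785 (r = Add(8, Mul(-1, -1777)) = Add(8, 1777) = 1785)
Function('u')(f, w) = Add(-2, Mul(Rational(1, 7), Pow(w, 2))) (Function('u')(f, w) = Add(-2, Mul(Rational(1, 7), Mul(w, w))) = Add(-2, Mul(Rational(1, 7), Pow(w, 2))))
Function('g')(x) = Mul(Pow(x, 2), Pow(Add(1785, x), Rational(1, 2))) (Function('g')(x) = Mul(Pow(Add(x, 1785), Rational(1, 2)), Pow(x, 2)) = Mul(Pow(Add(1785, x), Rational(1, 2)), Pow(x, 2)) = Mul(Pow(x, 2), Pow(Add(1785, x), Rational(1, 2))))
Add(Add(Function('g')(Function('u')(24, -27)), 3266598), 870031) = Add(Add(Mul(Pow(Add(-2, Mul(Rational(1, 7), Pow(-27, 2))), 2), Pow(Add(1785, Add(-2, Mul(Rational(1, 7), Pow(-27, 2)))), Rational(1, 2))), 3266598), 870031) = Add(Add(Mul(Pow(Add(-2, Mul(Rational(1, 7), 729)), 2), Pow(Add(1785, Add(-2, Mul(Rational(1, 7), 729))), Rational(1, 2))), 3266598), 870031) = Add(Add(Mul(Pow(Add(-2, Rational(729, 7)), 2), Pow(Add(1785, Add(-2, Rational(729, 7))), Rational(1, 2))), 3266598), 870031) = Add(Add(Mul(Pow(Rational(715, 7), 2), Pow(Add(1785, Rational(715, 7)), Rational(1, 2))), 3266598), 870031) = Add(Add(Mul(Rational(511225, 49), Pow(Rational(13210, 7), Rational(1, 2))), 3266598), 870031) = Add(Add(Mul(Rational(511225, 49), Mul(Rational(1, 7), Pow(92470, Rational(1, 2)))), 3266598), 870031) = Add(Add(Mul(Rational(511225, 343), Pow(92470, Rational(1, 2))), 3266598), 870031) = Add(Add(3266598, Mul(Rational(511225, 343), Pow(92470, Rational(1, 2)))), 870031) = Add(4136629, Mul(Rational(511225, 343), Pow(92470, Rational(1, 2))))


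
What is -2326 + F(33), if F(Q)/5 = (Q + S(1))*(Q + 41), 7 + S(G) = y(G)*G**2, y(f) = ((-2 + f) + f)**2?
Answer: 7294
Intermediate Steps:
y(f) = (-2 + 2*f)**2
S(G) = -7 + 4*G**2*(-1 + G)**2 (S(G) = -7 + (4*(-1 + G)**2)*G**2 = -7 + 4*G**2*(-1 + G)**2)
F(Q) = 5*(-7 + Q)*(41 + Q) (F(Q) = 5*((Q + (-7 + 4*1**2*(-1 + 1)**2))*(Q + 41)) = 5*((Q + (-7 + 4*1*0**2))*(41 + Q)) = 5*((Q + (-7 + 4*1*0))*(41 + Q)) = 5*((Q + (-7 + 0))*(41 + Q)) = 5*((Q - 7)*(41 + Q)) = 5*((-7 + Q)*(41 + Q)) = 5*(-7 + Q)*(41 + Q))
-2326 + F(33) = -2326 + (-1435 + 5*33**2 + 170*33) = -2326 + (-1435 + 5*1089 + 5610) = -2326 + (-1435 + 5445 + 5610) = -2326 + 9620 = 7294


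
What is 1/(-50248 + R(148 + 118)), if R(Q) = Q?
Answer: -1/49982 ≈ -2.0007e-5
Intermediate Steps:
1/(-50248 + R(148 + 118)) = 1/(-50248 + (148 + 118)) = 1/(-50248 + 266) = 1/(-49982) = -1/49982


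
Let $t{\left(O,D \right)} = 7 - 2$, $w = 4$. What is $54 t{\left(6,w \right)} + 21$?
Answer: $291$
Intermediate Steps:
$t{\left(O,D \right)} = 5$ ($t{\left(O,D \right)} = 7 - 2 = 5$)
$54 t{\left(6,w \right)} + 21 = 54 \cdot 5 + 21 = 270 + 21 = 291$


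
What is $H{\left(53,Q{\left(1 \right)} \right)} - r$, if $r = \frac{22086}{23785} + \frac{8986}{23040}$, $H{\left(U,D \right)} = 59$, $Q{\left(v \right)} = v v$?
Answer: $\frac{632195683}{10960128} \approx 57.681$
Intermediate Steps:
$Q{\left(v \right)} = v^{2}$
$r = \frac{14451869}{10960128}$ ($r = 22086 \cdot \frac{1}{23785} + 8986 \cdot \frac{1}{23040} = \frac{22086}{23785} + \frac{4493}{11520} = \frac{14451869}{10960128} \approx 1.3186$)
$H{\left(53,Q{\left(1 \right)} \right)} - r = 59 - \frac{14451869}{10960128} = \frac{632195683}{10960128}$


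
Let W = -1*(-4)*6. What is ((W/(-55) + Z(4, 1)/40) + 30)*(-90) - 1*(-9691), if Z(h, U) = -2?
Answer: 154765/22 ≈ 7034.8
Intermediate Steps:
W = 24 (W = 4*6 = 24)
((W/(-55) + Z(4, 1)/40) + 30)*(-90) - 1*(-9691) = ((24/(-55) - 2/40) + 30)*(-90) - 1*(-9691) = ((24*(-1/55) - 2*1/40) + 30)*(-90) + 9691 = ((-24/55 - 1/20) + 30)*(-90) + 9691 = (-107/220 + 30)*(-90) + 9691 = (6493/220)*(-90) + 9691 = -58437/22 + 9691 = 154765/22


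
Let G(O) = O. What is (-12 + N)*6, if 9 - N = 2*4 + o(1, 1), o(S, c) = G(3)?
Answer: -84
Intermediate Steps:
o(S, c) = 3
N = -2 (N = 9 - (2*4 + 3) = 9 - (8 + 3) = 9 - 1*11 = 9 - 11 = -2)
(-12 + N)*6 = (-12 - 2)*6 = -14*6 = -84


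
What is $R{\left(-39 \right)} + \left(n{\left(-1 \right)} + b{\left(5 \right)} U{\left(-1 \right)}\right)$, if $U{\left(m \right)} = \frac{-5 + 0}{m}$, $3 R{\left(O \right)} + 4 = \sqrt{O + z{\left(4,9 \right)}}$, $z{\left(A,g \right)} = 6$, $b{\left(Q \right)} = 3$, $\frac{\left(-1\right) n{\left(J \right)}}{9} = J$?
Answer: $\frac{68}{3} + \frac{i \sqrt{33}}{3} \approx 22.667 + 1.9149 i$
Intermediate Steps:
$n{\left(J \right)} = - 9 J$
$R{\left(O \right)} = - \frac{4}{3} + \frac{\sqrt{6 + O}}{3}$ ($R{\left(O \right)} = - \frac{4}{3} + \frac{\sqrt{O + 6}}{3} = - \frac{4}{3} + \frac{\sqrt{6 + O}}{3}$)
$U{\left(m \right)} = - \frac{5}{m}$
$R{\left(-39 \right)} + \left(n{\left(-1 \right)} + b{\left(5 \right)} U{\left(-1 \right)}\right) = \left(- \frac{4}{3} + \frac{\sqrt{6 - 39}}{3}\right) - \left(-9 - 3 \left(- \frac{5}{-1}\right)\right) = \left(- \frac{4}{3} + \frac{\sqrt{-33}}{3}\right) + \left(9 + 3 \left(\left(-5\right) \left(-1\right)\right)\right) = \left(- \frac{4}{3} + \frac{i \sqrt{33}}{3}\right) + \left(9 + 3 \cdot 5\right) = \left(- \frac{4}{3} + \frac{i \sqrt{33}}{3}\right) + \left(9 + 15\right) = \left(- \frac{4}{3} + \frac{i \sqrt{33}}{3}\right) + 24 = \frac{68}{3} + \frac{i \sqrt{33}}{3}$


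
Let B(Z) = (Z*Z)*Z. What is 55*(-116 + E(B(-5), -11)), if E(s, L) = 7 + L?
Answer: -6600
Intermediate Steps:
B(Z) = Z**3 (B(Z) = Z**2*Z = Z**3)
55*(-116 + E(B(-5), -11)) = 55*(-116 + (7 - 11)) = 55*(-116 - 4) = 55*(-120) = -6600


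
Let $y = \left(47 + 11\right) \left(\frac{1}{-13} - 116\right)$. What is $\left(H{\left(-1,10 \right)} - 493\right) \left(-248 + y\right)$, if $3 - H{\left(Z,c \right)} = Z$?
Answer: $\frac{44374794}{13} \approx 3.4134 \cdot 10^{6}$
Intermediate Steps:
$H{\left(Z,c \right)} = 3 - Z$
$y = - \frac{87522}{13}$ ($y = 58 \left(- \frac{1}{13} - 116\right) = 58 \left(- \frac{1509}{13}\right) = - \frac{87522}{13} \approx -6732.5$)
$\left(H{\left(-1,10 \right)} - 493\right) \left(-248 + y\right) = \left(\left(3 - -1\right) - 493\right) \left(-248 - \frac{87522}{13}\right) = \left(\left(3 + 1\right) - 493\right) \left(- \frac{90746}{13}\right) = \left(4 - 493\right) \left(- \frac{90746}{13}\right) = \left(-489\right) \left(- \frac{90746}{13}\right) = \frac{44374794}{13}$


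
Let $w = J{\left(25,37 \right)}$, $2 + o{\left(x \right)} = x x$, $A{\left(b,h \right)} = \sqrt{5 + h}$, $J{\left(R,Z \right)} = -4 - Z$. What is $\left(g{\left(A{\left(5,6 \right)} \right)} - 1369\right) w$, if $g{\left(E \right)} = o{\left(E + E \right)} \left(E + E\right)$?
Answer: $56129 - 3444 \sqrt{11} \approx 44707.0$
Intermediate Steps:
$o{\left(x \right)} = -2 + x^{2}$ ($o{\left(x \right)} = -2 + x x = -2 + x^{2}$)
$g{\left(E \right)} = 2 E \left(-2 + 4 E^{2}\right)$ ($g{\left(E \right)} = \left(-2 + \left(E + E\right)^{2}\right) \left(E + E\right) = \left(-2 + \left(2 E\right)^{2}\right) 2 E = \left(-2 + 4 E^{2}\right) 2 E = 2 E \left(-2 + 4 E^{2}\right)$)
$w = -41$ ($w = -4 - 37 = -41$)
$\left(g{\left(A{\left(5,6 \right)} \right)} - 1369\right) w = \left(\left(- 4 \sqrt{5 + 6} + 8 \left(\sqrt{5 + 6}\right)^{3}\right) - 1369\right) \left(-41\right) = \left(\left(- 4 \sqrt{11} + 8 \left(\sqrt{11}\right)^{3}\right) - 1369\right) \left(-41\right) = \left(\left(- 4 \sqrt{11} + 8 \cdot 11 \sqrt{11}\right) - 1369\right) \left(-41\right) = \left(\left(- 4 \sqrt{11} + 88 \sqrt{11}\right) - 1369\right) \left(-41\right) = \left(84 \sqrt{11} - 1369\right) \left(-41\right) = \left(-1369 + 84 \sqrt{11}\right) \left(-41\right) = 56129 - 3444 \sqrt{11}$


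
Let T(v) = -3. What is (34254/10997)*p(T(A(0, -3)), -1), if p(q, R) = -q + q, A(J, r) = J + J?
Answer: 0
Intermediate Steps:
A(J, r) = 2*J
p(q, R) = 0
(34254/10997)*p(T(A(0, -3)), -1) = (34254/10997)*0 = 0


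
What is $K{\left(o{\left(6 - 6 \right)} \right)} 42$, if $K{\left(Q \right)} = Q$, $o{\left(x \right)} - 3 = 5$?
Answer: $336$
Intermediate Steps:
$o{\left(x \right)} = 8$ ($o{\left(x \right)} = 3 + 5 = 8$)
$K{\left(o{\left(6 - 6 \right)} \right)} 42 = 8 \cdot 42 = 336$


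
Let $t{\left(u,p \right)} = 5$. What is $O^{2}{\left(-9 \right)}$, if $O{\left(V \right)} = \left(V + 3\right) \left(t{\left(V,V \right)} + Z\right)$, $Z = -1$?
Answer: $576$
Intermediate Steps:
$O{\left(V \right)} = 12 + 4 V$ ($O{\left(V \right)} = \left(V + 3\right) \left(5 - 1\right) = \left(3 + V\right) 4 = 12 + 4 V$)
$O^{2}{\left(-9 \right)} = \left(12 + 4 \left(-9\right)\right)^{2} = \left(12 - 36\right)^{2} = \left(-24\right)^{2} = 576$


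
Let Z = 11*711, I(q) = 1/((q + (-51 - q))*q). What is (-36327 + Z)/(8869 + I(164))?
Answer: -238424184/74180315 ≈ -3.2141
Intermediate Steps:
I(q) = -1/(51*q) (I(q) = 1/((-51)*q) = -1/(51*q))
Z = 7821
(-36327 + Z)/(8869 + I(164)) = (-36327 + 7821)/(8869 - 1/51/164) = -28506/(8869 - 1/51*1/164) = -28506/(8869 - 1/8364) = -28506/74180315/8364 = -28506*8364/74180315 = -238424184/74180315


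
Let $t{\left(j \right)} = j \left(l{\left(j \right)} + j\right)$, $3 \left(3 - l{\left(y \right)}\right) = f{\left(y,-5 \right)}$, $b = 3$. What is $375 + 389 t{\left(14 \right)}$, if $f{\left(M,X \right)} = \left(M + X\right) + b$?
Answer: $71173$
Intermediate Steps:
$f{\left(M,X \right)} = 3 + M + X$ ($f{\left(M,X \right)} = \left(M + X\right) + 3 = 3 + M + X$)
$l{\left(y \right)} = \frac{11}{3} - \frac{y}{3}$ ($l{\left(y \right)} = 3 - \frac{3 + y - 5}{3} = 3 - \frac{-2 + y}{3} = 3 - \left(- \frac{2}{3} + \frac{y}{3}\right) = \frac{11}{3} - \frac{y}{3}$)
$t{\left(j \right)} = j \left(\frac{11}{3} + \frac{2 j}{3}\right)$ ($t{\left(j \right)} = j \left(\left(\frac{11}{3} - \frac{j}{3}\right) + j\right) = j \left(\frac{11}{3} + \frac{2 j}{3}\right)$)
$375 + 389 t{\left(14 \right)} = 375 + 389 \cdot \frac{1}{3} \cdot 14 \left(11 + 2 \cdot 14\right) = 375 + 389 \cdot \frac{1}{3} \cdot 14 \left(11 + 28\right) = 375 + 389 \cdot \frac{1}{3} \cdot 14 \cdot 39 = 375 + 389 \cdot 182 = 375 + 70798 = 71173$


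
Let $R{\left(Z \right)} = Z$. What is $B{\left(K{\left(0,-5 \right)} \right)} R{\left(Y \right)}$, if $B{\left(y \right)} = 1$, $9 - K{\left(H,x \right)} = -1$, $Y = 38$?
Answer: $38$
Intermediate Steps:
$K{\left(H,x \right)} = 10$ ($K{\left(H,x \right)} = 9 - -1 = 9 + 1 = 10$)
$B{\left(K{\left(0,-5 \right)} \right)} R{\left(Y \right)} = 1 \cdot 38 = 38$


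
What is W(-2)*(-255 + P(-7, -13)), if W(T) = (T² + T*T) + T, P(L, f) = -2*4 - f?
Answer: -1500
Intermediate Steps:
P(L, f) = -8 - f
W(T) = T + 2*T² (W(T) = (T² + T²) + T = 2*T² + T = T + 2*T²)
W(-2)*(-255 + P(-7, -13)) = (-2*(1 + 2*(-2)))*(-255 + (-8 - 1*(-13))) = (-2*(1 - 4))*(-255 + (-8 + 13)) = (-2*(-3))*(-255 + 5) = 6*(-250) = -1500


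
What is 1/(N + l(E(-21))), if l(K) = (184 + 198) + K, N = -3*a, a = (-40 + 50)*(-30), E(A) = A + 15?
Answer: 1/1276 ≈ 0.00078370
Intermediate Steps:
E(A) = 15 + A
a = -300 (a = 10*(-30) = -300)
N = 900 (N = -3*(-300) = 900)
l(K) = 382 + K
1/(N + l(E(-21))) = 1/(900 + (382 + (15 - 21))) = 1/(900 + (382 - 6)) = 1/(900 + 376) = 1/1276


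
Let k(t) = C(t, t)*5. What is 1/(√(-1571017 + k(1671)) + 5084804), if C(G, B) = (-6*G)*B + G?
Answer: 1271201/6463829262077 - I*√21332473/12927658524154 ≈ 1.9666e-7 - 3.5727e-10*I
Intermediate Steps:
C(G, B) = G - 6*B*G (C(G, B) = -6*B*G + G = G - 6*B*G)
k(t) = 5*t*(1 - 6*t) (k(t) = (t*(1 - 6*t))*5 = 5*t*(1 - 6*t))
1/(√(-1571017 + k(1671)) + 5084804) = 1/(√(-1571017 + 5*1671*(1 - 6*1671)) + 5084804) = 1/(√(-1571017 + 5*1671*(1 - 10026)) + 5084804) = 1/(√(-1571017 + 5*1671*(-10025)) + 5084804) = 1/(√(-1571017 - 83758875) + 5084804) = 1/(√(-85329892) + 5084804) = 1/(2*I*√21332473 + 5084804) = 1/(5084804 + 2*I*√21332473)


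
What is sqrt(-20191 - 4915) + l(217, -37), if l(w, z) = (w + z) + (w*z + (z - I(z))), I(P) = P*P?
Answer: -9255 + I*sqrt(25106) ≈ -9255.0 + 158.45*I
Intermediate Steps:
I(P) = P**2
l(w, z) = w - z**2 + 2*z + w*z (l(w, z) = (w + z) + (w*z + (z - z**2)) = (w + z) + (z - z**2 + w*z) = w - z**2 + 2*z + w*z)
sqrt(-20191 - 4915) + l(217, -37) = sqrt(-20191 - 4915) + (217 - 1*(-37)**2 + 2*(-37) + 217*(-37)) = sqrt(-25106) + (217 - 1*1369 - 74 - 8029) = I*sqrt(25106) + (217 - 1369 - 74 - 8029) = I*sqrt(25106) - 9255 = -9255 + I*sqrt(25106)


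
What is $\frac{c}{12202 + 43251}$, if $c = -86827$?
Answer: $- \frac{86827}{55453} \approx -1.5658$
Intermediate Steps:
$\frac{c}{12202 + 43251} = - \frac{86827}{12202 + 43251} = - \frac{86827}{55453}$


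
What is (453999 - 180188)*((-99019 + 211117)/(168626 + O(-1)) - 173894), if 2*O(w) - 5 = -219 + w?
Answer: -158887610648102/3337 ≈ -4.7614e+10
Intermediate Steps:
O(w) = -107 + w/2 (O(w) = 5/2 + (-219 + w)/2 = 5/2 + (-219/2 + w/2) = -107 + w/2)
(453999 - 180188)*((-99019 + 211117)/(168626 + O(-1)) - 173894) = (453999 - 180188)*((-99019 + 211117)/(168626 + (-107 + (½)*(-1))) - 173894) = 273811*(112098/(168626 + (-107 - ½)) - 173894) = 273811*(112098/(168626 - 215/2) - 173894) = 273811*(112098/(337037/2) - 173894) = 273811*(112098*(2/337037) - 173894) = 273811*(224196/337037 - 173894) = 273811*(-58608487882/337037) = -158887610648102/3337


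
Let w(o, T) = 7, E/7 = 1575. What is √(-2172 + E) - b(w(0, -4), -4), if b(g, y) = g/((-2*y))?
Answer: -7/8 + √8853 ≈ 93.215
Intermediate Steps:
E = 11025 (E = 7*1575 = 11025)
b(g, y) = -g/(2*y) (b(g, y) = g*(-1/(2*y)) = -g/(2*y))
√(-2172 + E) - b(w(0, -4), -4) = √(-2172 + 11025) - (-1)*7/(2*(-4)) = √8853 - (-1)*7*(-1)/(2*4) = √8853 - 1*7/8 = √8853 - 7/8 = -7/8 + √8853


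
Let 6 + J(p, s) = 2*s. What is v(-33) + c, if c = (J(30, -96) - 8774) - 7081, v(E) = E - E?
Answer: -16053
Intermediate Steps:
v(E) = 0
J(p, s) = -6 + 2*s
c = -16053 (c = ((-6 + 2*(-96)) - 8774) - 7081 = ((-6 - 192) - 8774) - 7081 = (-198 - 8774) - 7081 = -8972 - 7081 = -16053)
v(-33) + c = 0 - 16053 = -16053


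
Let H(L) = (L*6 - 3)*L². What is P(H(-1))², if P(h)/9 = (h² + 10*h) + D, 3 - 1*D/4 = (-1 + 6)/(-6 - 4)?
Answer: 2025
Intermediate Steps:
D = 14 (D = 12 - 4*(-1 + 6)/(-6 - 4) = 12 - 20/(-10) = 12 - 20*(-1)/10 = 12 - 4*(-½) = 12 + 2 = 14)
H(L) = L²*(-3 + 6*L) (H(L) = (6*L - 3)*L² = (-3 + 6*L)*L² = L²*(-3 + 6*L))
P(h) = 126 + 9*h² + 90*h (P(h) = 9*((h² + 10*h) + 14) = 9*(14 + h² + 10*h) = 126 + 9*h² + 90*h)
P(H(-1))² = (126 + 9*((-1)²*(-3 + 6*(-1)))² + 90*((-1)²*(-3 + 6*(-1))))² = (126 + 9*(1*(-3 - 6))² + 90*(1*(-3 - 6)))² = (126 + 9*(1*(-9))² + 90*(1*(-9)))² = (126 + 9*(-9)² + 90*(-9))² = (126 + 9*81 - 810)² = (126 + 729 - 810)² = 45² = 2025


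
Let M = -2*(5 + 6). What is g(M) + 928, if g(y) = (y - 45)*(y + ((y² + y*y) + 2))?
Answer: -62588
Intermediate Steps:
M = -22 (M = -2*11 = -22)
g(y) = (-45 + y)*(2 + y + 2*y²) (g(y) = (-45 + y)*(y + ((y² + y²) + 2)) = (-45 + y)*(y + (2*y² + 2)) = (-45 + y)*(y + (2 + 2*y²)) = (-45 + y)*(2 + y + 2*y²))
g(M) + 928 = (-90 - 89*(-22)² - 43*(-22) + 2*(-22)³) + 928 = (-90 - 89*484 + 946 + 2*(-10648)) + 928 = (-90 - 43076 + 946 - 21296) + 928 = -63516 + 928 = -62588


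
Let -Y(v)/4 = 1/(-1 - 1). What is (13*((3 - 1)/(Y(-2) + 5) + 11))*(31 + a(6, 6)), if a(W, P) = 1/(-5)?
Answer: 22594/5 ≈ 4518.8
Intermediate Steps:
Y(v) = 2 (Y(v) = -4/(-1 - 1) = -4/(-2) = -4*(-1/2) = 2)
a(W, P) = -1/5
(13*((3 - 1)/(Y(-2) + 5) + 11))*(31 + a(6, 6)) = (13*((3 - 1)/(2 + 5) + 11))*(31 - 1/5) = (13*(2/7 + 11))*(154/5) = (13*(79/7))*(154/5) = (1027/7)*(154/5) = 22594/5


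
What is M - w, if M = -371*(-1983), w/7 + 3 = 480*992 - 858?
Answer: -2591400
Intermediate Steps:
w = 3327093 (w = -21 + 7*(480*992 - 858) = -21 + 7*(476160 - 858) = -21 + 7*475302 = -21 + 3327114 = 3327093)
M = 735693
M - w = 735693 - 1*3327093 = 735693 - 3327093 = -2591400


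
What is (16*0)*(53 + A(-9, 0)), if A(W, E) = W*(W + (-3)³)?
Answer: 0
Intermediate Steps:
A(W, E) = W*(-27 + W) (A(W, E) = W*(W - 27) = W*(-27 + W))
(16*0)*(53 + A(-9, 0)) = (16*0)*(53 - 9*(-27 - 9)) = 0*(53 - 9*(-36)) = 0*(53 + 324) = 0*377 = 0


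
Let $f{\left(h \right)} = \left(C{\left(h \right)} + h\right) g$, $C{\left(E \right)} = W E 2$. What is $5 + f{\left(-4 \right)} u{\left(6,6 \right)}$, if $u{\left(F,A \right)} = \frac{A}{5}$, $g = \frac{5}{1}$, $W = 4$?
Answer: $-211$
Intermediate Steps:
$g = 5$ ($g = 5 \cdot 1 = 5$)
$C{\left(E \right)} = 8 E$ ($C{\left(E \right)} = 4 E 2 = 8 E$)
$f{\left(h \right)} = 45 h$ ($f{\left(h \right)} = \left(8 h + h\right) 5 = 9 h 5 = 45 h$)
$u{\left(F,A \right)} = \frac{A}{5}$ ($u{\left(F,A \right)} = A \frac{1}{5} = \frac{A}{5}$)
$5 + f{\left(-4 \right)} u{\left(6,6 \right)} = 5 + 45 \left(-4\right) \frac{1}{5} \cdot 6 = 5 - 216 = -211$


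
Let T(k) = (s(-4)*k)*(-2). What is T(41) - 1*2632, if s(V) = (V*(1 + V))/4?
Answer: -2878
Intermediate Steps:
s(V) = V*(1 + V)/4 (s(V) = (V*(1 + V))*(1/4) = V*(1 + V)/4)
T(k) = -6*k (T(k) = (((1/4)*(-4)*(1 - 4))*k)*(-2) = (((1/4)*(-4)*(-3))*k)*(-2) = (3*k)*(-2) = -6*k)
T(41) - 1*2632 = -6*41 - 1*2632 = -246 - 2632 = -2878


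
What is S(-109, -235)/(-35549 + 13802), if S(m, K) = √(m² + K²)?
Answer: -√67106/21747 ≈ -0.011912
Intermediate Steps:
S(m, K) = √(K² + m²)
S(-109, -235)/(-35549 + 13802) = √((-235)² + (-109)²)/(-35549 + 13802) = √(55225 + 11881)/(-21747) = √67106*(-1/21747) = -√67106/21747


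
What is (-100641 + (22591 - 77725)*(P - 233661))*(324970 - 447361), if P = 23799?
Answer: -1416116604242997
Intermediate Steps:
(-100641 + (22591 - 77725)*(P - 233661))*(324970 - 447361) = (-100641 + (22591 - 77725)*(23799 - 233661))*(324970 - 447361) = (-100641 - 55134*(-209862))*(-122391) = (-100641 + 11570531508)*(-122391) = 11570430867*(-122391) = -1416116604242997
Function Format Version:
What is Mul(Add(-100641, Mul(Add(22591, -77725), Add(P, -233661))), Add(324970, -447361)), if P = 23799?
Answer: -1416116604242997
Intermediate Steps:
Mul(Add(-100641, Mul(Add(22591, -77725), Add(P, -233661))), Add(324970, -447361)) = Mul(Add(-100641, Mul(Add(22591, -77725), Add(23799, -233661))), Add(324970, -447361)) = Mul(Add(-100641, Mul(-55134, -209862)), -122391) = Mul(Add(-100641, 11570531508), -122391) = Mul(11570430867, -122391) = -1416116604242997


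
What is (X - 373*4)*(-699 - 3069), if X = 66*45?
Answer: -5569104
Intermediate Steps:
X = 2970
(X - 373*4)*(-699 - 3069) = (2970 - 373*4)*(-699 - 3069) = (2970 - 1492)*(-3768) = 1478*(-3768) = -5569104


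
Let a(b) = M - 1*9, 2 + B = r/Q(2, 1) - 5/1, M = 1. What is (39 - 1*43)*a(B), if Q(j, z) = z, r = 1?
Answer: 32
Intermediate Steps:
B = -6 (B = -2 + (1/1 - 5/1) = -2 + (1*1 - 5*1) = -2 + (1 - 5) = -2 - 4 = -6)
a(b) = -8 (a(b) = 1 - 1*9 = 1 - 9 = -8)
(39 - 1*43)*a(B) = (39 - 1*43)*(-8) = (39 - 43)*(-8) = -4*(-8) = 32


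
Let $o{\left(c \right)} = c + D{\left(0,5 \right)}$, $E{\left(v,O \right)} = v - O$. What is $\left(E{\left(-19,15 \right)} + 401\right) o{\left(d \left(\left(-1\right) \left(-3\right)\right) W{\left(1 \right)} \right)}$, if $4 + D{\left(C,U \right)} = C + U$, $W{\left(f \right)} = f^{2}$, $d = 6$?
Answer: $6973$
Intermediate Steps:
$D{\left(C,U \right)} = -4 + C + U$ ($D{\left(C,U \right)} = -4 + \left(C + U\right) = -4 + C + U$)
$o{\left(c \right)} = 1 + c$ ($o{\left(c \right)} = c + \left(-4 + 0 + 5\right) = c + 1 = 1 + c$)
$\left(E{\left(-19,15 \right)} + 401\right) o{\left(d \left(\left(-1\right) \left(-3\right)\right) W{\left(1 \right)} \right)} = \left(\left(-19 - 15\right) + 401\right) \left(1 + 6 \left(\left(-1\right) \left(-3\right)\right) 1^{2}\right) = \left(\left(-19 - 15\right) + 401\right) \left(1 + 6 \cdot 3 \cdot 1\right) = \left(-34 + 401\right) \left(1 + 18 \cdot 1\right) = 367 \left(1 + 18\right) = 367 \cdot 19 = 6973$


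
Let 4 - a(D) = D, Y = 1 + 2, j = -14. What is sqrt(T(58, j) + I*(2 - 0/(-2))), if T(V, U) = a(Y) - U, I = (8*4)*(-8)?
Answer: I*sqrt(497) ≈ 22.293*I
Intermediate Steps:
I = -256 (I = 32*(-8) = -256)
Y = 3
a(D) = 4 - D
T(V, U) = 1 - U (T(V, U) = (4 - 1*3) - U = (4 - 3) - U = 1 - U)
sqrt(T(58, j) + I*(2 - 0/(-2))) = sqrt((1 - 1*(-14)) - 256*(2 - 0/(-2))) = sqrt((1 + 14) - 256*(2 - 0*(-1)/2)) = sqrt(15 - 256*(2 - 1*0)) = sqrt(15 - 256*(2 + 0)) = sqrt(15 - 256*2) = sqrt(15 - 512) = sqrt(-497) = I*sqrt(497)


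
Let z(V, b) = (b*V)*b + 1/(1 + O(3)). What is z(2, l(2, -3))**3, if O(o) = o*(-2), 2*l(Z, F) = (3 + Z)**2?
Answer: 30459021867/1000 ≈ 3.0459e+7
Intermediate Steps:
l(Z, F) = (3 + Z)**2/2
O(o) = -2*o
z(V, b) = -1/5 + V*b**2 (z(V, b) = (b*V)*b + 1/(1 - 2*3) = (V*b)*b + 1/(1 - 6) = V*b**2 + 1/(-5) = V*b**2 - 1/5 = -1/5 + V*b**2)
z(2, l(2, -3))**3 = (-1/5 + 2*((3 + 2)**2/2)**2)**3 = (-1/5 + 2*((1/2)*5**2)**2)**3 = (-1/5 + 2*((1/2)*25)**2)**3 = (-1/5 + 2*(25/2)**2)**3 = (-1/5 + 2*(625/4))**3 = (-1/5 + 625/2)**3 = (3123/10)**3 = 30459021867/1000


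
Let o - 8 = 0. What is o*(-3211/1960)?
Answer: -3211/245 ≈ -13.106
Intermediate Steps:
o = 8 (o = 8 + 0 = 8)
o*(-3211/1960) = 8*(-3211/1960) = -3211/245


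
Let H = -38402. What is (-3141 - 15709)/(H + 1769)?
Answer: 18850/36633 ≈ 0.51456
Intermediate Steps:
(-3141 - 15709)/(H + 1769) = (-3141 - 15709)/(-38402 + 1769) = -18850/(-36633) = -18850*(-1/36633) = 18850/36633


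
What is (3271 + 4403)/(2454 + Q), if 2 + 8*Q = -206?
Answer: 3837/1214 ≈ 3.1606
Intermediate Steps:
Q = -26 (Q = -¼ + (⅛)*(-206) = -¼ - 103/4 = -26)
(3271 + 4403)/(2454 + Q) = (3271 + 4403)/(2454 - 26) = 7674/2428 = 7674*(1/2428) = 3837/1214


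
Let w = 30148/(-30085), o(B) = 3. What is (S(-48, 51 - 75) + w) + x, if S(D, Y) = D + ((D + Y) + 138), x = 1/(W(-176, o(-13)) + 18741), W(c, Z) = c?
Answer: 1898767383/111705605 ≈ 16.998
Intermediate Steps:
x = 1/18565 (x = 1/(-176 + 18741) = 1/18565 ≈ 5.3865e-5)
w = -30148/30085 (w = 30148*(-1/30085) = -30148/30085 ≈ -1.0021)
S(D, Y) = 138 + Y + 2*D (S(D, Y) = D + (138 + D + Y) = 138 + Y + 2*D)
(S(-48, 51 - 75) + w) + x = ((138 + (51 - 75) + 2*(-48)) - 30148/30085) + 1/18565 = ((138 - 24 - 96) - 30148/30085) + 1/18565 = (18 - 30148/30085) + 1/18565 = 511382/30085 + 1/18565 = 1898767383/111705605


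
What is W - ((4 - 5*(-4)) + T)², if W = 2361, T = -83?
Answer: -1120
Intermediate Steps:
W - ((4 - 5*(-4)) + T)² = 2361 - ((4 - 5*(-4)) - 83)² = 2361 - ((4 + 20) - 83)² = 2361 - (24 - 83)² = 2361 - 1*(-59)² = 2361 - 1*3481 = 2361 - 3481 = -1120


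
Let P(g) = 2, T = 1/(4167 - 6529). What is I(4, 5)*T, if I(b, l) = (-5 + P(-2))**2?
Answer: -9/2362 ≈ -0.0038103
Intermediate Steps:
T = -1/2362 (T = 1/(-2362) = -1/2362 ≈ -0.00042337)
I(b, l) = 9 (I(b, l) = (-5 + 2)**2 = (-3)**2 = 9)
I(4, 5)*T = 9*(-1/2362) = -9/2362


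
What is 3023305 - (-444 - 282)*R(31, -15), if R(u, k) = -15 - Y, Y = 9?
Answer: 3005881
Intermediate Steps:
R(u, k) = -24 (R(u, k) = -15 - 1*9 = -15 - 9 = -24)
3023305 - (-444 - 282)*R(31, -15) = 3023305 - (-444 - 282)*(-24) = 3023305 - (-726)*(-24) = 3023305 - 1*17424 = 3023305 - 17424 = 3005881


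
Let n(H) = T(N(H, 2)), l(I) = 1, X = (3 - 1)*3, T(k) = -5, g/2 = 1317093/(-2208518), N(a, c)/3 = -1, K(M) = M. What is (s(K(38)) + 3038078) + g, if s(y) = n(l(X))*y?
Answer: 3354613847899/1104259 ≈ 3.0379e+6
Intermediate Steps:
N(a, c) = -3 (N(a, c) = 3*(-1) = -3)
g = -1317093/1104259 (g = 2*(1317093/(-2208518)) = 2*(1317093*(-1/2208518)) = 2*(-1317093/2208518) = -1317093/1104259 ≈ -1.1927)
X = 6 (X = 2*3 = 6)
n(H) = -5
s(y) = -5*y
(s(K(38)) + 3038078) + g = (-5*38 + 3038078) - 1317093/1104259 = (-190 + 3038078) - 1317093/1104259 = 3037888 - 1317093/1104259 = 3354613847899/1104259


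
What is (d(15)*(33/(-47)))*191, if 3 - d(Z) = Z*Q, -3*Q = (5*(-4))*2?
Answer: 1241691/47 ≈ 26419.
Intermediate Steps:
Q = 40/3 (Q = -5*(-4)*2/3 = -(-20)*2/3 = -⅓*(-40) = 40/3 ≈ 13.333)
d(Z) = 3 - 40*Z/3 (d(Z) = 3 - Z*40/3 = 3 - 40*Z/3)
(d(15)*(33/(-47)))*191 = ((3 - 40/3*15)*(33/(-47)))*191 = ((3 - 200)*(33*(-1/47)))*191 = -197*(-33/47)*191 = (6501/47)*191 = 1241691/47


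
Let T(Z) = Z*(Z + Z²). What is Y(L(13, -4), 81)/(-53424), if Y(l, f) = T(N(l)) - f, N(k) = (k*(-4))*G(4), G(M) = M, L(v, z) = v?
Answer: 995081/5936 ≈ 167.64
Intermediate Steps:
N(k) = -16*k (N(k) = (k*(-4))*4 = -4*k*4 = -16*k)
Y(l, f) = -f + 256*l²*(1 - 16*l) (Y(l, f) = (-16*l)²*(1 - 16*l) - f = (256*l²)*(1 - 16*l) - f = 256*l²*(1 - 16*l) - f = -f + 256*l²*(1 - 16*l))
Y(L(13, -4), 81)/(-53424) = (-1*81 - 1*13²*(-256 + 4096*13))/(-53424) = (-81 - 1*169*(-256 + 53248))*(-1/53424) = (-81 - 1*169*52992)*(-1/53424) = (-81 - 8955648)*(-1/53424) = -8955729*(-1/53424) = 995081/5936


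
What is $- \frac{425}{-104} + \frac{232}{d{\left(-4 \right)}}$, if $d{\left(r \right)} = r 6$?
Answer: $- \frac{1741}{312} \approx -5.5801$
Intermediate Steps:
$d{\left(r \right)} = 6 r$
$- \frac{425}{-104} + \frac{232}{d{\left(-4 \right)}} = - \frac{425}{-104} + \frac{232}{6 \left(-4\right)} = \left(-425\right) \left(- \frac{1}{104}\right) + \frac{232}{-24} = \frac{425}{104} + 232 \left(- \frac{1}{24}\right) = \frac{425}{104} - \frac{29}{3} = - \frac{1741}{312}$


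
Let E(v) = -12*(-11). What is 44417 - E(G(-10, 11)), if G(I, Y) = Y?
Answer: 44285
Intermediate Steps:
E(v) = 132
44417 - E(G(-10, 11)) = 44417 - 1*132 = 44417 - 132 = 44285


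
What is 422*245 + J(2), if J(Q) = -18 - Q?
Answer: 103370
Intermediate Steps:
422*245 + J(2) = 422*245 + (-18 - 1*2) = 103390 + (-18 - 2) = 103390 - 20 = 103370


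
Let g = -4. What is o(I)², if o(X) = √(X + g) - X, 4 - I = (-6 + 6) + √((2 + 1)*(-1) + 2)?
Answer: (-4 + I + √(-I))² ≈ 10.757 - 1.9289*I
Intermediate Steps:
I = 4 - I (I = 4 - ((-6 + 6) + √((2 + 1)*(-1) + 2)) = 4 - (0 + √(3*(-1) + 2)) = 4 - (0 + √(-3 + 2)) = 4 - (0 + √(-1)) = 4 - (0 + I) = 4 - I ≈ 4.0 - 1.0*I)
o(X) = √(-4 + X) - X (o(X) = √(X - 4) - X = √(-4 + X) - X)
o(I)² = (√(-4 + (4 - I)) - (4 - I))² = (√(-I) + (-4 + I))² = (-4 + I + √(-I))²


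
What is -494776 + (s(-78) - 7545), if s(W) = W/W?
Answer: -502320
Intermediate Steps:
s(W) = 1
-494776 + (s(-78) - 7545) = -494776 + (1 - 7545) = -494776 - 7544 = -502320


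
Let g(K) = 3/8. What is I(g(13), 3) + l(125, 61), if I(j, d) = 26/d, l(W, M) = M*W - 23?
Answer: 22832/3 ≈ 7610.7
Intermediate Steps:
l(W, M) = -23 + M*W
g(K) = 3/8 (g(K) = 3*(⅛) = 3/8)
I(g(13), 3) + l(125, 61) = 26/3 + (-23 + 61*125) = 26*(⅓) + (-23 + 7625) = 26/3 + 7602 = 22832/3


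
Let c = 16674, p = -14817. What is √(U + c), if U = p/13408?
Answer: 5*√7493401866/3352 ≈ 129.12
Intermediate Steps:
U = -14817/13408 ≈ -1.1051
√(U + c) = √(-14817/13408 + 16674) = √(223550175/13408) = 5*√7493401866/3352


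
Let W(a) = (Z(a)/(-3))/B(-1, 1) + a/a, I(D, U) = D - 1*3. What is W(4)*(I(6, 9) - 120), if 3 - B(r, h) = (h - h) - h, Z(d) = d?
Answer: -78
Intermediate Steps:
I(D, U) = -3 + D (I(D, U) = D - 3 = -3 + D)
B(r, h) = 3 + h (B(r, h) = 3 - ((h - h) - h) = 3 - (0 - h) = 3 - (-1)*h = 3 + h)
W(a) = 1 - a/12 (W(a) = (a/(-3))/(3 + 1) + a/a = (a*(-⅓))/4 + 1 = -a/3*(¼) + 1 = -a/12 + 1 = 1 - a/12)
W(4)*(I(6, 9) - 120) = (1 - 1/12*4)*((-3 + 6) - 120) = (1 - ⅓)*(3 - 120) = (⅔)*(-117) = -78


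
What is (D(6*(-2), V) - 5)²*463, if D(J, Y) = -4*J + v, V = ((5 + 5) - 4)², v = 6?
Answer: 1111663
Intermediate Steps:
V = 36 (V = (10 - 4)² = 6² = 36)
D(J, Y) = 6 - 4*J (D(J, Y) = -4*J + 6 = 6 - 4*J)
(D(6*(-2), V) - 5)²*463 = ((6 - 24*(-2)) - 5)²*463 = ((6 - 4*(-12)) - 5)²*463 = ((6 + 48) - 5)²*463 = (54 - 5)²*463 = 49²*463 = 2401*463 = 1111663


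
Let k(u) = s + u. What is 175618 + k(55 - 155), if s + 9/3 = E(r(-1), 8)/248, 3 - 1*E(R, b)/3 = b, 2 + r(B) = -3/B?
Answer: 43527705/248 ≈ 1.7552e+5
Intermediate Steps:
r(B) = -2 - 3/B
E(R, b) = 9 - 3*b
s = -759/248 (s = -3 + (9 - 3*8)/248 = -3 + (9 - 24)*(1/248) = -3 - 15*1/248 = -3 - 15/248 = -759/248 ≈ -3.0605)
k(u) = -759/248 + u
175618 + k(55 - 155) = 175618 + (-759/248 + (55 - 155)) = 175618 + (-759/248 - 100) = 175618 - 25559/248 = 43527705/248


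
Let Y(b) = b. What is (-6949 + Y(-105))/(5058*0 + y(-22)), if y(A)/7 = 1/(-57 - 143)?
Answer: 1410800/7 ≈ 2.0154e+5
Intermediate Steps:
y(A) = -7/200 (y(A) = 7/(-57 - 143) = 7/(-200) = 7*(-1/200) = -7/200)
(-6949 + Y(-105))/(5058*0 + y(-22)) = (-6949 - 105)/(5058*0 - 7/200) = -7054/(0 - 7/200) = -7054/(-7/200) = -7054*(-200/7) = 1410800/7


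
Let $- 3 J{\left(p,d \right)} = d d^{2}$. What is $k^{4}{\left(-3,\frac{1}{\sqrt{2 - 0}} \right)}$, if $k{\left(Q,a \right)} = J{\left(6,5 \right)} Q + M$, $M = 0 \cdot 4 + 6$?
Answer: $294499921$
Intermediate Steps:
$J{\left(p,d \right)} = - \frac{d^{3}}{3}$ ($J{\left(p,d \right)} = - \frac{d d^{2}}{3} = - \frac{d^{3}}{3}$)
$M = 6$ ($M = 0 + 6 = 6$)
$k{\left(Q,a \right)} = 6 - \frac{125 Q}{3}$ ($k{\left(Q,a \right)} = - \frac{5^{3}}{3} Q + 6 = \left(- \frac{1}{3}\right) 125 Q + 6 = - \frac{125 Q}{3} + 6 = 6 - \frac{125 Q}{3}$)
$k^{4}{\left(-3,\frac{1}{\sqrt{2 - 0}} \right)} = \left(6 - -125\right)^{4} = \left(6 + 125\right)^{4} = 131^{4} = 294499921$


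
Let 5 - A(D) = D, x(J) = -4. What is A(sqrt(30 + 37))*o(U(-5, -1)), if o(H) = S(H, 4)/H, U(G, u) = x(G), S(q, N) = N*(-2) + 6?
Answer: 5/2 - sqrt(67)/2 ≈ -1.5927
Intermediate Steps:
S(q, N) = 6 - 2*N (S(q, N) = -2*N + 6 = 6 - 2*N)
U(G, u) = -4
A(D) = 5 - D
o(H) = -2/H (o(H) = (6 - 2*4)/H = (6 - 8)/H = -2/H)
A(sqrt(30 + 37))*o(U(-5, -1)) = (5 - sqrt(30 + 37))*(-2/(-4)) = (5 - sqrt(67))*(-2*(-1/4)) = (5 - sqrt(67))*(1/2) = 5/2 - sqrt(67)/2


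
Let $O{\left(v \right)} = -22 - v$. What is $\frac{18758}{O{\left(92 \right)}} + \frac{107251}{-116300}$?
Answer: $- \frac{1096891007}{6629100} \approx -165.47$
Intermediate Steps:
$\frac{18758}{O{\left(92 \right)}} + \frac{107251}{-116300} = \frac{18758}{-22 - 92} + \frac{107251}{-116300} = \frac{18758}{-22 - 92} + 107251 \left(- \frac{1}{116300}\right) = \frac{18758}{-114} - \frac{107251}{116300} = 18758 \left(- \frac{1}{114}\right) - \frac{107251}{116300} = - \frac{9379}{57} - \frac{107251}{116300} = - \frac{1096891007}{6629100}$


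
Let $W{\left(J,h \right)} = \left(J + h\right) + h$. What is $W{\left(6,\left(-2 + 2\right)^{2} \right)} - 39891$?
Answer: $-39885$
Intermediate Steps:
$W{\left(J,h \right)} = J + 2 h$
$W{\left(6,\left(-2 + 2\right)^{2} \right)} - 39891 = \left(6 + 2 \left(-2 + 2\right)^{2}\right) - 39891 = \left(6 + 2 \cdot 0^{2}\right) - 39891 = \left(6 + 2 \cdot 0\right) - 39891 = \left(6 + 0\right) - 39891 = 6 - 39891 = -39885$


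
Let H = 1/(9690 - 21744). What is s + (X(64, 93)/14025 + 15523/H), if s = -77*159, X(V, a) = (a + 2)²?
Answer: -104977957724/561 ≈ -1.8713e+8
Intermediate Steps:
X(V, a) = (2 + a)²
H = -1/12054 (H = 1/(-12054) = -1/12054 ≈ -8.2960e-5)
s = -12243
s + (X(64, 93)/14025 + 15523/H) = -12243 + ((2 + 93)²/14025 + 15523/(-1/12054)) = -12243 + (95²*(1/14025) + 15523*(-12054)) = -12243 + (9025*(1/14025) - 187114242) = -12243 + (361/561 - 187114242) = -12243 - 104971089401/561 = -104977957724/561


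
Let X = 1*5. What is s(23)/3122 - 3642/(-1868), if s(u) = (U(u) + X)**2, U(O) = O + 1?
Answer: 1617664/728987 ≈ 2.2191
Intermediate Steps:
X = 5
U(O) = 1 + O
s(u) = (6 + u)**2 (s(u) = ((1 + u) + 5)**2 = (6 + u)**2)
s(23)/3122 - 3642/(-1868) = (6 + 23)**2/3122 - 3642/(-1868) = 29**2*(1/3122) - 3642*(-1/1868) = 841*(1/3122) + 1821/934 = 841/3122 + 1821/934 = 1617664/728987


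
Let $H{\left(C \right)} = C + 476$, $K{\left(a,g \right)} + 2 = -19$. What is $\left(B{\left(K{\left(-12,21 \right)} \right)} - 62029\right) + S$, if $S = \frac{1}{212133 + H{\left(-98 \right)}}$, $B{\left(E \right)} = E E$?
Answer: $- \frac{13088127467}{212511} \approx -61588.0$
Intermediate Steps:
$K{\left(a,g \right)} = -21$ ($K{\left(a,g \right)} = -2 - 19 = -21$)
$H{\left(C \right)} = 476 + C$
$B{\left(E \right)} = E^{2}$
$S = \frac{1}{212511}$ ($S = \frac{1}{212133 + \left(476 - 98\right)} = \frac{1}{212133 + 378} = \frac{1}{212511} \approx 4.7056 \cdot 10^{-6}$)
$\left(B{\left(K{\left(-12,21 \right)} \right)} - 62029\right) + S = \left(\left(-21\right)^{2} - 62029\right) + \frac{1}{212511} = \left(441 - 62029\right) + \frac{1}{212511} = -61588 + \frac{1}{212511} = - \frac{13088127467}{212511}$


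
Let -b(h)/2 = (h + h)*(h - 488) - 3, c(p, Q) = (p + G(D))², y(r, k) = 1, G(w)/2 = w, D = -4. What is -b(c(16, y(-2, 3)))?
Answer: -108550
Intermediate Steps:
G(w) = 2*w
c(p, Q) = (-8 + p)² (c(p, Q) = (p + 2*(-4))² = (p - 8)² = (-8 + p)²)
b(h) = 6 - 4*h*(-488 + h) (b(h) = -2*((h + h)*(h - 488) - 3) = -2*((2*h)*(-488 + h) - 3) = -2*(2*h*(-488 + h) - 3) = -2*(-3 + 2*h*(-488 + h)) = 6 - 4*h*(-488 + h))
-b(c(16, y(-2, 3))) = -(6 - 4*(-8 + 16)⁴ + 1952*(-8 + 16)²) = -(6 - 4*(8²)² + 1952*8²) = -(6 - 4*64² + 1952*64) = -(6 - 4*4096 + 124928) = -(6 - 16384 + 124928) = -1*108550 = -108550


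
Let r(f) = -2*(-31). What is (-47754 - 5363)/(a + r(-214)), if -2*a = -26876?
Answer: -53117/13500 ≈ -3.9346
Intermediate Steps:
a = 13438 (a = -½*(-26876) = 13438)
r(f) = 62
(-47754 - 5363)/(a + r(-214)) = (-47754 - 5363)/(13438 + 62) = -53117/13500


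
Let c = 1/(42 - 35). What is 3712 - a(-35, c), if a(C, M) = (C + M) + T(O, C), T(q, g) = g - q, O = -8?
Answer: 26417/7 ≈ 3773.9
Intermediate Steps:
c = 1/7 ≈ 0.14286
a(C, M) = 8 + M + 2*C (a(C, M) = (C + M) + (C - 1*(-8)) = (C + M) + (C + 8) = (C + M) + (8 + C) = 8 + M + 2*C)
3712 - a(-35, c) = 3712 - (8 + 1/7 + 2*(-35)) = 3712 - (8 + 1/7 - 70) = 3712 - 1*(-433/7) = 3712 + 433/7 = 26417/7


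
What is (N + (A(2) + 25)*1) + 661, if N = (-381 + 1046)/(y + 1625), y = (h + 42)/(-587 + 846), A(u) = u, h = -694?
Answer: 15225561/22117 ≈ 688.41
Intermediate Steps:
y = -652/259 (y = (-694 + 42)/(-587 + 846) = -652/259 ≈ -2.5174)
N = 9065/22117 (N = (-381 + 1046)/(-652/259 + 1625) = 665/(420223/259) = 665*(259/420223) = 9065/22117 ≈ 0.40987)
(N + (A(2) + 25)*1) + 661 = (9065/22117 + (2 + 25)*1) + 661 = (9065/22117 + 27*1) + 661 = (9065/22117 + 27) + 661 = 606224/22117 + 661 = 15225561/22117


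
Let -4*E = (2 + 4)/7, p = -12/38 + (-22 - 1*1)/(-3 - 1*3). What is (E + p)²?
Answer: 1737124/159201 ≈ 10.912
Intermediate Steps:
p = 401/114 (p = -12*1/38 + (-22 - 1)/(-3 - 3) = -6/19 - 23/(-6) = -6/19 - 23*(-⅙) = -6/19 + 23/6 = 401/114 ≈ 3.5175)
E = -3/14 (E = -(2 + 4)/(4*7) = -6/28 = -¼*6/7 = -3/14 ≈ -0.21429)
(E + p)² = (-3/14 + 401/114)² = (1318/399)² = 1737124/159201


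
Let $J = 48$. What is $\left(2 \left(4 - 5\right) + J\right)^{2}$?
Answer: $2116$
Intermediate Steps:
$\left(2 \left(4 - 5\right) + J\right)^{2} = \left(2 \left(4 - 5\right) + 48\right)^{2} = \left(2 \left(-1\right) + 48\right)^{2} = \left(-2 + 48\right)^{2} = 46^{2} = 2116$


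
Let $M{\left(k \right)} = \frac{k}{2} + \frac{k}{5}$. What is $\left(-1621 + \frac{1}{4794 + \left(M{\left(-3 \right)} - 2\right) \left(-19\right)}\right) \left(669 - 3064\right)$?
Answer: $\frac{189141506155}{48719} \approx 3.8823 \cdot 10^{6}$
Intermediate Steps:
$M{\left(k \right)} = \frac{7 k}{10}$ ($M{\left(k \right)} = k \frac{1}{2} + k \frac{1}{5} = \frac{k}{2} + \frac{k}{5} = \frac{7 k}{10}$)
$\left(-1621 + \frac{1}{4794 + \left(M{\left(-3 \right)} - 2\right) \left(-19\right)}\right) \left(669 - 3064\right) = \left(-1621 + \frac{1}{4794 + \left(\frac{7}{10} \left(-3\right) - 2\right) \left(-19\right)}\right) \left(669 - 3064\right) = \left(-1621 + \frac{1}{4794 + \left(- \frac{21}{10} - 2\right) \left(-19\right)}\right) \left(-2395\right) = \left(-1621 + \frac{1}{4794 - - \frac{779}{10}}\right) \left(-2395\right) = \left(-1621 + \frac{1}{4794 + \frac{779}{10}}\right) \left(-2395\right) = \left(-1621 + \frac{1}{\frac{48719}{10}}\right) \left(-2395\right) = \left(-1621 + \frac{10}{48719}\right) \left(-2395\right) = \left(- \frac{78973489}{48719}\right) \left(-2395\right) = \frac{189141506155}{48719}$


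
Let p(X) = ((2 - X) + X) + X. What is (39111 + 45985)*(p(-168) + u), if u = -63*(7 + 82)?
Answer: -491259208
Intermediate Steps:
u = -5607 (u = -63*89 = -5607)
p(X) = 2 + X
(39111 + 45985)*(p(-168) + u) = (39111 + 45985)*((2 - 168) - 5607) = 85096*(-166 - 5607) = 85096*(-5773) = -491259208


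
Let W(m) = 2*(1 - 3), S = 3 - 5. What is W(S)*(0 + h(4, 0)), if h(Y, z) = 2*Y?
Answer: -32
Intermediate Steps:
S = -2
W(m) = -4 (W(m) = 2*(-2) = -4)
W(S)*(0 + h(4, 0)) = -4*(0 + 2*4) = -4*(0 + 8) = -4*8 = -32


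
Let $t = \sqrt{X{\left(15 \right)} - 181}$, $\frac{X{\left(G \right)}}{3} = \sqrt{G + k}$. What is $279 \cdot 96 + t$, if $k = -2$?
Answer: $26784 + \sqrt{-181 + 3 \sqrt{13}} \approx 26784.0 + 13.045 i$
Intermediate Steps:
$X{\left(G \right)} = 3 \sqrt{-2 + G}$ ($X{\left(G \right)} = 3 \sqrt{G - 2} = 3 \sqrt{-2 + G}$)
$t = \sqrt{-181 + 3 \sqrt{13}}$ ($t = \sqrt{3 \sqrt{-2 + 15} - 181} = \sqrt{3 \sqrt{13} - 181} = \sqrt{-181 + 3 \sqrt{13}} \approx 13.045 i$)
$279 \cdot 96 + t = 279 \cdot 96 + \sqrt{-181 + 3 \sqrt{13}} = 26784 + \sqrt{-181 + 3 \sqrt{13}}$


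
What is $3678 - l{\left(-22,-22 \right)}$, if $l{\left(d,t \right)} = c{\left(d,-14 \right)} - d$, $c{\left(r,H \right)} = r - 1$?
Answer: $3679$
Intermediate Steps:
$c{\left(r,H \right)} = -1 + r$
$l{\left(d,t \right)} = -1$ ($l{\left(d,t \right)} = \left(-1 + d\right) - d = -1$)
$3678 - l{\left(-22,-22 \right)} = 3678 - -1 = 3678 + 1 = 3679$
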